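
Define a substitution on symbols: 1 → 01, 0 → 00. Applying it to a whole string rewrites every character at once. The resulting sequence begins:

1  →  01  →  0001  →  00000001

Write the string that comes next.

0000000000000001

Expanding 00000001: 0→00, 0→00, 0→00, 0→00, 0→00, 0→00, 0→00, 1→01. Concatenated: 00 00 00 00 00 00 00 01.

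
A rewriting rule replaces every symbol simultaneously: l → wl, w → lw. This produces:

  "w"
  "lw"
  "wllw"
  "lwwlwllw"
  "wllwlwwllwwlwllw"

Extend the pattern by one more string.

Replace each of the 16 characters of wllwlwwllwwlwllw in place — lw wl wl lw wl lw lw wl wl lw lw wl lw wl wl lw — and concatenate.

lwwlwllwwllwlwwlwllwlwwllwwlwllw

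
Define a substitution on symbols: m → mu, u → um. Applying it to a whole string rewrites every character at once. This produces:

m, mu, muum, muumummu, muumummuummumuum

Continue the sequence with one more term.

muumummuummumuumummumuummuumummu

Applying the rule to each of the 16 symbols of muumummuummumuum gives the pieces mu um um mu um mu mu um um mu mu um mu um um mu, which concatenate to the answer.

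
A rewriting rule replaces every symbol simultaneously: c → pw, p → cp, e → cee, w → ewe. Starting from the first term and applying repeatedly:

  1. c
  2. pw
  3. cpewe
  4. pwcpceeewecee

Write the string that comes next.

Rewriting the 13 symbols of pwcpceeewecee one by one yields cp ewe pw cp pw cee cee cee ewe cee pw cee cee; concatenated:

cpewepwcppwceeceeceeeweceepwceecee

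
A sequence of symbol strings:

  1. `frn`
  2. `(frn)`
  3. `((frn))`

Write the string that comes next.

Every step adds ( to the front and ) to the end of the previous string.
Applying this once more to ((frn)):

(((frn)))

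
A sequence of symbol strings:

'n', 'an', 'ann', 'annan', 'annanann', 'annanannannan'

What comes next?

annanannannanannanann

From term 3 onward, concatenate the last term with the second-to-last: an·n = ann, ann·an = annan, …
Continuing: annanannannan · annanann gives term 7.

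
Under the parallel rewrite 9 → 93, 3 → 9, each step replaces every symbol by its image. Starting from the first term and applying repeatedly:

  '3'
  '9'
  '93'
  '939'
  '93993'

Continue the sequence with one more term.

93993939

Expanding 93993: 9→93, 3→9, 9→93, 9→93, 3→9. Concatenated: 93 9 93 93 9.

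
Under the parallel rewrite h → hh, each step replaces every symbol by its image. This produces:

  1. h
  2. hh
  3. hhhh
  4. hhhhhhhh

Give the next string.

hhhhhhhhhhhhhhhh

Rewriting each symbol of hhhhhhhh: h→hh, h→hh, h→hh, h→hh, h→hh, h→hh, h→hh, h→hh, which concatenates to hh hh hh hh hh hh hh hh.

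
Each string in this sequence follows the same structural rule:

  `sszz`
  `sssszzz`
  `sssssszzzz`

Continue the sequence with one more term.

sssssssszzzzz

The n-th term is 2n s's then n+1 z's (n = 1, 2, …).
Setting n = 4 gives 8, 5 characters in each block.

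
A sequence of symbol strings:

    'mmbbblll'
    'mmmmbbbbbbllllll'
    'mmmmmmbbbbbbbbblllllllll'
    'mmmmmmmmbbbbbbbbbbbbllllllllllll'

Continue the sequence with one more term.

The n-th term is 2n m's then 3n b's then 3n l's (n = 1, 2, …).
For the next term, n = 5, so the run lengths are 10, 15, 15.

mmmmmmmmmmbbbbbbbbbbbbbbblllllllllllllll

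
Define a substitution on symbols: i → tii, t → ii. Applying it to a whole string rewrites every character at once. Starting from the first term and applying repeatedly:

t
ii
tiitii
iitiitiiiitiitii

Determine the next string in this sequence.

Rewriting the 16 symbols of iitiitiiiitiitii one by one yields tii tii ii tii tii ii tii tii tii tii ii tii tii ii tii tii; concatenated:

tiitiiiitiitiiiitiitiitiitiiiitiitiiiitiitii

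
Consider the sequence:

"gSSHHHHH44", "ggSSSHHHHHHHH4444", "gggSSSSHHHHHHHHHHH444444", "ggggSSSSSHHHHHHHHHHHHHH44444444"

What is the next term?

The n-th term is n g's then n+1 S's then 3n+2 H's then 2n 4's (n = 1, 2, …).
Setting n = 5 gives 5, 6, 17, 10 characters in each block.

gggggSSSSSSHHHHHHHHHHHHHHHHH4444444444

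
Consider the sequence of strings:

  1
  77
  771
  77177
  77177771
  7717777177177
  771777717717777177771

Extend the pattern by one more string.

This is a Fibonacci-style word recurrence s(k) = s(k−1)·s(k−2): e.g. 77·1 = 771.
Continuing: 771777717717777177771 · 7717777177177 gives term 8.

7717777177177771777717717777177177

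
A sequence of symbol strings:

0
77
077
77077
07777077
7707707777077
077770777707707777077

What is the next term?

From term 3 onward, concatenate the second-to-last term with the last: 0·77 = 077, 77·077 = 77077, …
Continuing: 7707707777077 · 077770777707707777077 gives term 8.

7707707777077077770777707707777077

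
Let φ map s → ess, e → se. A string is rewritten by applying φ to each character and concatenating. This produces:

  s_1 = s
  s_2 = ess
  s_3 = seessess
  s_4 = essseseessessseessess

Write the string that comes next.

seessessessseessseseessessseessessessseseessessseessess

φ(essseseessessseessess) expands symbol-by-symbol to se ess ess ess se ess se se ess ess se ess ess ess se se ess ess se ess ess; joining the 21 pieces gives the next term.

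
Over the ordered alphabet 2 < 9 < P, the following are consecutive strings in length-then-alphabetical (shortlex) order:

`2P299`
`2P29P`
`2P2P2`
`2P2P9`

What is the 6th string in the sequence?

Advancing 2 positions from 2P2P9 through 2P2P9 → 2P2PP reaches term 6.

2P922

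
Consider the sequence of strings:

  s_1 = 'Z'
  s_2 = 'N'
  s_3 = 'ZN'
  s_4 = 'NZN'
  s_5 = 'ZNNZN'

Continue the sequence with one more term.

Each term (from the third on) is the two preceding terms concatenated in order: term 3 = Z·N = ZN.
Continuing: NZN · ZNNZN gives term 6.

NZNZNNZN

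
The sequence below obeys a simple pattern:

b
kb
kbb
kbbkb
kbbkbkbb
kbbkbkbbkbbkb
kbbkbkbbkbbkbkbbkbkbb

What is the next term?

Each term (from the third on) is the previous term followed by the one before it: term 3 = kb·b = kbb.
So term 8 is kbbkbkbbkbbkbkbbkbkbb·kbbkbkbbkbbkb.

kbbkbkbbkbbkbkbbkbkbbkbbkbkbbkbbkb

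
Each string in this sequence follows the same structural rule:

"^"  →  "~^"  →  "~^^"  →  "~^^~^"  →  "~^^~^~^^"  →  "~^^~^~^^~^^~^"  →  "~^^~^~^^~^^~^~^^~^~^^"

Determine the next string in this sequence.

~^^~^~^^~^^~^~^^~^~^^~^^~^~^^~^^~^

From term 3 onward, concatenate the last term with the second-to-last: ~^·^ = ~^^, ~^^·~^ = ~^^~^, …
So term 8 is ~^^~^~^^~^^~^~^^~^~^^·~^^~^~^^~^^~^.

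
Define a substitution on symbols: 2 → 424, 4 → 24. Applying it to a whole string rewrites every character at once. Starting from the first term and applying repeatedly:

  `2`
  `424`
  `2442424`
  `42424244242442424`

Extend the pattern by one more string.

24424244242442424244242442424244242442424

Replace each of the 17 characters of 42424244242442424 in place — 24 424 24 424 24 424 24 24 424 24 424 24 24 424 24 424 24 — and concatenate.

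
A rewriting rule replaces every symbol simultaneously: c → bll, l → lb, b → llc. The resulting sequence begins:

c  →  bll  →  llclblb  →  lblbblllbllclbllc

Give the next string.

lbllclbllcllclblblbllclblbblllbllclblbbll

φ(lblbblllbllclbllc) expands symbol-by-symbol to lb llc lb llc llc lb lb lb llc lb lb bll lb llc lb lb bll; joining the 17 pieces gives the next term.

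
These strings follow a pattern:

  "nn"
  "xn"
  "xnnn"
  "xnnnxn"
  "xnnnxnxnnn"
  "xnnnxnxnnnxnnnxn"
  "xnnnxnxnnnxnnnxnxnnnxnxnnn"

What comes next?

This is a Fibonacci-style word recurrence s(k) = s(k−1)·s(k−2): e.g. xn·nn = xnnn.
The next term joins xnnnxnxnnnxnnnxnxnnnxnxnnn and xnnnxnxnnnxnnnxn.

xnnnxnxnnnxnnnxnxnnnxnxnnnxnnnxnxnnnxnnnxn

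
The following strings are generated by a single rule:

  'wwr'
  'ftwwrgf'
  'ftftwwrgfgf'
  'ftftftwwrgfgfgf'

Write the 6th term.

ftftftftftwwrgfgfgfgfgf

Each term wraps the previous one in ft on the left and gf on the right.
From ftftftwwrgfgfgf, 2 further steps: ftftftwwrgfgfgf → ftftftftwwrgfgfgfgf → (answer).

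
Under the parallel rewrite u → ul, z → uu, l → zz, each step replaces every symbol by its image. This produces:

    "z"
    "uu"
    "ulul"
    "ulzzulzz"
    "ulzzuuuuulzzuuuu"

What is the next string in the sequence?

Rewriting the 16 symbols of ulzzuuuuulzzuuuu one by one yields ul zz uu uu ul ul ul ul ul zz uu uu ul ul ul ul; concatenated:

ulzzuuuuulululululzzuuuuulululul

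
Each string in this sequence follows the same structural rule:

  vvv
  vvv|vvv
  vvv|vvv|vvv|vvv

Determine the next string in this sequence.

Every step duplicates the string with '|' between the halves.
Doubling vvv|vvv|vvv|vvv with '|' between the halves:

vvv|vvv|vvv|vvv|vvv|vvv|vvv|vvv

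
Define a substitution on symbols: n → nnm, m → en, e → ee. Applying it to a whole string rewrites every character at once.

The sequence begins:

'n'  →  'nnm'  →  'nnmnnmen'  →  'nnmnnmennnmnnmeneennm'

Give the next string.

Rewriting the 21 symbols of nnmnnmennnmnnmeneennm one by one yields nnm nnm en nnm nnm en ee nnm nnm nnm en nnm nnm en ee nnm ee ee nnm nnm en; concatenated:

nnmnnmennnmnnmeneennmnnmnnmennnmnnmeneennmeeeennmnnmen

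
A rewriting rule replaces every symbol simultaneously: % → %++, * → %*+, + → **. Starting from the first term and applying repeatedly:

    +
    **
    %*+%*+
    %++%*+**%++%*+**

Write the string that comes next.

Replace each of the 16 characters of %++%*+**%++%*+** in place — %++ ** ** %++ %*+ ** %*+ %*+ %++ ** ** %++ %*+ ** %*+ %*+ — and concatenate.

%++****%++%*+**%*+%*+%++****%++%*+**%*+%*+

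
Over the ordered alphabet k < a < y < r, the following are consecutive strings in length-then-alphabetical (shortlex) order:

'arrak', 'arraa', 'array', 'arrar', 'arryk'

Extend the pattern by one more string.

arrya

Treat arryk as a base-4 numeral over the given alphabet and add one, carrying through any trailing r's.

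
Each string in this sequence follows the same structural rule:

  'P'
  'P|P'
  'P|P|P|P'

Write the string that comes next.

Each string is two copies of the previous one joined by '|'.
Doubling P|P|P|P with '|' between the halves:

P|P|P|P|P|P|P|P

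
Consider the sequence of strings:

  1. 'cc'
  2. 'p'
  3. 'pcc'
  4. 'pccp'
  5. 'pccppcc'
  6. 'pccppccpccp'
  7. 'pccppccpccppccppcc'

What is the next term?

pccppccpccppccppccpccppccpccp

From term 3 onward, concatenate the last term with the second-to-last: p·cc = pcc, pcc·p = pccp, …
So term 8 is pccppccpccppccppcc·pccppccpccp.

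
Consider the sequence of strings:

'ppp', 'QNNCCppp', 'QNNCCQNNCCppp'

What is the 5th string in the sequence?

QNNCCQNNCCQNNCCQNNCCppp

Every step adds QNNCC at the front: s(k+1) = QNNCC·s(k).
From QNNCCQNNCCppp, 2 further steps: QNNCCQNNCCppp → QNNCCQNNCCQNNCCppp → (answer).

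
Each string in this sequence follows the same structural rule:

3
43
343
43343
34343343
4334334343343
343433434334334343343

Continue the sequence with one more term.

This is a Fibonacci-style word recurrence s(k) = s(k−2)·s(k−1): e.g. 3·43 = 343.
The next term joins 4334334343343 and 343433434334334343343.

4334334343343343433434334334343343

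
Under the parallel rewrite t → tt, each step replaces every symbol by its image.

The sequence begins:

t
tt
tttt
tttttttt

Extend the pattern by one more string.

tttttttttttttttt

Expanding tttttttt: t→tt, t→tt, t→tt, t→tt, t→tt, t→tt, t→tt, t→tt. Concatenated: tt tt tt tt tt tt tt tt.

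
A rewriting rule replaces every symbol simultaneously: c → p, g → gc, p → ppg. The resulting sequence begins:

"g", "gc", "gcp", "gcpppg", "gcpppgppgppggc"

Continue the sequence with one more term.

Replace each of the 14 characters of gcpppgppgppggc in place — gc p ppg ppg ppg gc ppg ppg gc ppg ppg gc gc p — and concatenate.

gcpppgppgppggcppgppggcppgppggcgcp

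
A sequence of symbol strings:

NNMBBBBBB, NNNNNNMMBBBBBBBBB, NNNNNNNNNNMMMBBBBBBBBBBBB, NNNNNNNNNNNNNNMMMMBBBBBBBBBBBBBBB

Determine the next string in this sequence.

Term n consists of 4n-2 N's, followed by n M's, followed by 3n+3 B's (n = 1, 2, …).
For the next term, n = 5, so the run lengths are 18, 5, 18.

NNNNNNNNNNNNNNNNNNMMMMMBBBBBBBBBBBBBBBBBB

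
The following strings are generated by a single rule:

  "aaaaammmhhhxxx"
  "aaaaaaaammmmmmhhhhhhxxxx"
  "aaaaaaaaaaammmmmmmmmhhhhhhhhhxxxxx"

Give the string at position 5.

aaaaaaaaaaaaaaaaammmmmmmmmmmmmmmhhhhhhhhhhhhhhhxxxxxxx

Each string has the form a^{3n+2} m^{3n} h^{3n} x^{n+2} (n = 1, 2, …).
For term 5, n = 5, so the run lengths are 17, 15, 15, 7.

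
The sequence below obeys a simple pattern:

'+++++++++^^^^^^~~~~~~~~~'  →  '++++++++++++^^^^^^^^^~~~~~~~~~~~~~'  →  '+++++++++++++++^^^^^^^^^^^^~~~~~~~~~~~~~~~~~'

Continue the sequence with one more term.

++++++++++++++++++^^^^^^^^^^^^^^^~~~~~~~~~~~~~~~~~~~~~

Each string has the form +^{3n+3} ^^{3n} ~^{4n+1}, where the shown terms are n = 2, 3, 4.
For the next term, n = 5, so the run lengths are 18, 15, 21.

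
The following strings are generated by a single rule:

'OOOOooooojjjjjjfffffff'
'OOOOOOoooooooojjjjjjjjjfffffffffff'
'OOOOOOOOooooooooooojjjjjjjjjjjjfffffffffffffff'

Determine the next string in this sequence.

OOOOOOOOOOoooooooooooooojjjjjjjjjjjjjjjfffffffffffffffffff

Term n consists of 2n O's, followed by 3n-1 o's, followed by 3n j's, followed by 4n-1 f's, where the shown terms are n = 2, 3, 4.
For the next term, n = 5, so the run lengths are 10, 14, 15, 19.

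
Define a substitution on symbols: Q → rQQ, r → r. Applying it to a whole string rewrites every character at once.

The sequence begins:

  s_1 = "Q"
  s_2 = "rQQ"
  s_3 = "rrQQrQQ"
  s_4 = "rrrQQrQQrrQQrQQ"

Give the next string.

rrrrQQrQQrrQQrQQrrrQQrQQrrQQrQQ

φ(rrrQQrQQrrQQrQQ) expands symbol-by-symbol to r r r rQQ rQQ r rQQ rQQ r r rQQ rQQ r rQQ rQQ; joining the 15 pieces gives the next term.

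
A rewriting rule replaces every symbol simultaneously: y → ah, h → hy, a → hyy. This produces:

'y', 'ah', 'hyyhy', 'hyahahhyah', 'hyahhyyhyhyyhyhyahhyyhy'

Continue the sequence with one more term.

Applying the rule to each of the 23 symbols of hyahhyyhyhyyhyhyahhyyhy gives the pieces hy ah hyy hy hy ah ah hy ah hy ah ah hy ah hy ah hyy hy hy ah ah hy ah, which concatenate to the answer.

hyahhyyhyhyahahhyahhyahahhyahhyahhyyhyhyahahhyah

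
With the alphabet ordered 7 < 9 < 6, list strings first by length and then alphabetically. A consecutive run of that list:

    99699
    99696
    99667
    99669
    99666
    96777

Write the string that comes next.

96779

Find the rightmost character of 96777 below 6, bump it to the next letter, and reset everything to its right to 7.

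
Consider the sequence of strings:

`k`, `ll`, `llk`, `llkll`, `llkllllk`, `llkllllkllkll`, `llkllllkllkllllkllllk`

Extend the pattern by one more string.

llkllllkllkllllkllllkllkllllkllkll

From term 3 onward, concatenate the last term with the second-to-last: ll·k = llk, llk·ll = llkll, …
So term 8 is llkllllkllkllllkllllk·llkllllkllkll.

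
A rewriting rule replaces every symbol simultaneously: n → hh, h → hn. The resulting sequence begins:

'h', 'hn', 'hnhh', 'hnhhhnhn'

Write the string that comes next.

hnhhhnhnhnhhhnhh

Apply φ to hnhhhnhn symbol by symbol: h→hn, n→hh, h→hn, h→hn, h→hn, n→hh, h→hn, n→hh; joined: hn hh hn hn hn hh hn hh.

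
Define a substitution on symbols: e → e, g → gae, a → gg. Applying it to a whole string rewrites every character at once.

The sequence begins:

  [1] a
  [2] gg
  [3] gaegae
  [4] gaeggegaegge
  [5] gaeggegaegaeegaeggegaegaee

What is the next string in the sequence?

Rewriting the 26 symbols of gaeggegaegaeegaeggegaegaee one by one yields gae gg e gae gae e gae gg e gae gg e e gae gg e gae gae e gae gg e gae gg e e; concatenated:

gaeggegaegaeegaeggegaeggeegaeggegaegaeegaeggegaeggee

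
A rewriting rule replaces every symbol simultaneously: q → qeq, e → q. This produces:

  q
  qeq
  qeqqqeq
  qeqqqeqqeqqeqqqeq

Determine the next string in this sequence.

qeqqqeqqeqqeqqqeqqeqqqeqqeqqqeqqeqqeqqqeq

φ(qeqqqeqqeqqeqqqeq) expands symbol-by-symbol to qeq q qeq qeq qeq q qeq qeq q qeq qeq q qeq qeq qeq q qeq; joining the 17 pieces gives the next term.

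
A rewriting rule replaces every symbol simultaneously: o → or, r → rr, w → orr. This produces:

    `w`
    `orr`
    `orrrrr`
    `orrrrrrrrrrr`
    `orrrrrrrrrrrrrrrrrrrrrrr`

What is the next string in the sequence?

orrrrrrrrrrrrrrrrrrrrrrrrrrrrrrrrrrrrrrrrrrrrrrr

φ(orrrrrrrrrrrrrrrrrrrrrrr) expands symbol-by-symbol to or rr rr rr rr rr rr rr rr rr rr rr rr rr rr rr rr rr rr rr rr rr rr rr; joining the 24 pieces gives the next term.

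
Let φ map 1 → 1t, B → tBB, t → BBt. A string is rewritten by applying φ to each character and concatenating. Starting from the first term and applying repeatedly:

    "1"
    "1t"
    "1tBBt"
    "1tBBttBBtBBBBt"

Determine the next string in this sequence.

1tBBttBBtBBBBtBBttBBtBBBBttBBtBBtBBtBBBBt

φ(1tBBttBBtBBBBt) expands symbol-by-symbol to 1t BBt tBB tBB BBt BBt tBB tBB BBt tBB tBB tBB tBB BBt; joining the 14 pieces gives the next term.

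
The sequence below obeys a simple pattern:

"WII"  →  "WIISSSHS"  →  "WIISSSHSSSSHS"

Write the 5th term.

WIISSSHSSSSHSSSSHSSSSHS

Every step adds SSSHS to the end: s(k+1) = s(k)·SSSHS.
From WIISSSHSSSSHS, 2 further steps: WIISSSHSSSSHS → WIISSSHSSSSHSSSSHS → (answer).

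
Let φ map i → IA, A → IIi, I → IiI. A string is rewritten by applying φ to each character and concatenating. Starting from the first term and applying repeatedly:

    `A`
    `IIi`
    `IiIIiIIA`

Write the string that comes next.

IiIIAIiIIiIIAIiIIiIIIi

Apply φ to IiIIiIIA symbol by symbol: I→IiI, i→IA, I→IiI, I→IiI, i→IA, I→IiI, I→IiI, A→IIi; joined: IiI IA IiI IiI IA IiI IiI IIi.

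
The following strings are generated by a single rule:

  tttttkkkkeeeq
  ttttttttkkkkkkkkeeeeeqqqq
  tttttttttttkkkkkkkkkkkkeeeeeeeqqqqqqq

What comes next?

ttttttttttttttkkkkkkkkkkkkkkkkeeeeeeeeeqqqqqqqqqq

Each string has the form t^{3n+2} k^{4n} e^{2n+1} q^{3n-2} (n = 1, 2, …).
At n = 4 the blocks have lengths 14, 16, 9, 10.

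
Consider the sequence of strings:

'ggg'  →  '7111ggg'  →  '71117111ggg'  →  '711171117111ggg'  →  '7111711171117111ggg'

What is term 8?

The strings grow by a fixed prefix 7111 each time.
From 7111711171117111ggg, 3 further steps: 7111711171117111ggg → 71117111711171117111ggg → 711171117111711171117111ggg → (answer).

7111711171117111711171117111ggg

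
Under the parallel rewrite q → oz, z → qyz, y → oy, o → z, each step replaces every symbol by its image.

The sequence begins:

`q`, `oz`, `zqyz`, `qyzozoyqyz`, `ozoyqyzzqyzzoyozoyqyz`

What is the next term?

Applying the rule to each of the 21 symbols of ozoyqyzzqyzzoyozoyqyz gives the pieces z qyz z oy oz oy qyz qyz oz oy qyz qyz z oy z qyz z oy oz oy qyz, which concatenate to the answer.

zqyzzoyozoyqyzqyzozoyqyzqyzzoyzqyzzoyozoyqyz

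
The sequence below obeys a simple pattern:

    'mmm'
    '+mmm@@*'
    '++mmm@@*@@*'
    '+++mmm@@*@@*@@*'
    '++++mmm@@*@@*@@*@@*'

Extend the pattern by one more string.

+++++mmm@@*@@*@@*@@*@@*

Every step adds + to the front and @@* to the end of the previous string.
One more step from ++++mmm@@*@@*@@*@@* gives the answer.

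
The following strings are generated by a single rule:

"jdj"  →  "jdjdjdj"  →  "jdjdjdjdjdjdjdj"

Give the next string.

Each string is two copies of the previous one joined by 'd'.
Doubling jdjdjdjdjdjdjdj with 'd' between the halves:

jdjdjdjdjdjdjdjdjdjdjdjdjdjdjdj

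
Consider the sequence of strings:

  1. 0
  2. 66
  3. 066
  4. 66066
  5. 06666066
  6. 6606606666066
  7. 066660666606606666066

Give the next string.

Each term (from the third on) is the two preceding terms concatenated in order: term 3 = 0·66 = 066.
Continuing: 6606606666066 · 066660666606606666066 gives term 8.

6606606666066066660666606606666066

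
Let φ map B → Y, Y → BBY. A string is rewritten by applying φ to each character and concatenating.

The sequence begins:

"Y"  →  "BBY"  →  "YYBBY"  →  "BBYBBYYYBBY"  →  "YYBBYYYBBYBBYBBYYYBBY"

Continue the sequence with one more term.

Rewriting the 21 symbols of YYBBYYYBBYBBYBBYYYBBY one by one yields BBY BBY Y Y BBY BBY BBY Y Y BBY Y Y BBY Y Y BBY BBY BBY Y Y BBY; concatenated:

BBYBBYYYBBYBBYBBYYYBBYYYBBYYYBBYBBYBBYYYBBY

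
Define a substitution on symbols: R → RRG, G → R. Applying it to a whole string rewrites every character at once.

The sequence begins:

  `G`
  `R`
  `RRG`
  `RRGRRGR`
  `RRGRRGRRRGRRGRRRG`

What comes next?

Rewriting the 17 symbols of RRGRRGRRRGRRGRRRG one by one yields RRG RRG R RRG RRG R RRG RRG RRG R RRG RRG R RRG RRG RRG R; concatenated:

RRGRRGRRRGRRGRRRGRRGRRGRRRGRRGRRRGRRGRRGR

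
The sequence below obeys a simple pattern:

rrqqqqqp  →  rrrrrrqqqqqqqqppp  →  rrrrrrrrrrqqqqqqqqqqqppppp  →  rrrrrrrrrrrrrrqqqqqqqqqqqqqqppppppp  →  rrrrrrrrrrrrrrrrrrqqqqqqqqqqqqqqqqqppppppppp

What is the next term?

rrrrrrrrrrrrrrrrrrrrrrqqqqqqqqqqqqqqqqqqqqppppppppppp

The n-th term is 4n-2 r's then 3n+2 q's then 2n-1 p's (n = 1, 2, …).
At n = 6 the blocks have lengths 22, 20, 11.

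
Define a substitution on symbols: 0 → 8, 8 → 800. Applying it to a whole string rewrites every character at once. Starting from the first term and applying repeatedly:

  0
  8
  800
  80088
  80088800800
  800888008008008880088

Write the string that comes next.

Replace each of the 21 characters of 800888008008008880088 in place — 800 8 8 800 800 800 8 8 800 8 8 800 8 8 800 800 800 8 8 800 800 — and concatenate.

8008880080080088800888008880080080088800800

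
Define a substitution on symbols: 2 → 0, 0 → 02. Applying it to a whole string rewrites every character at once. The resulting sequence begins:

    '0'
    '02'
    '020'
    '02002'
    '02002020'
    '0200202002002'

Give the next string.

020020200200202002020

Replace each of the 13 characters of 0200202002002 in place — 02 0 02 02 0 02 0 02 02 0 02 02 0 — and concatenate.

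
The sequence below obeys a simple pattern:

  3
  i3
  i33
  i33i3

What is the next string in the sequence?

i33i3i33

This is a Fibonacci-style word recurrence s(k) = s(k−1)·s(k−2): e.g. i3·3 = i33.
So term 5 is i33i3·i33.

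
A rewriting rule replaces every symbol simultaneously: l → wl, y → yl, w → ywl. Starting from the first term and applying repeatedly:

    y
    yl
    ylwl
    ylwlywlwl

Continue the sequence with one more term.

ylwlywlwlylywlwlywlwl

Apply φ to ylwlywlwl symbol by symbol: y→yl, l→wl, w→ywl, l→wl, y→yl, w→ywl, l→wl, w→ywl, l→wl; joined: yl wl ywl wl yl ywl wl ywl wl.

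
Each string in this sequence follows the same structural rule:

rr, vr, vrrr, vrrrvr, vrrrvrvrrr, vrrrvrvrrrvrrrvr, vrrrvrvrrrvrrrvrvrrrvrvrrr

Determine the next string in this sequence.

vrrrvrvrrrvrrrvrvrrrvrvrrrvrrrvrvrrrvrrrvr

From term 3 onward, concatenate the last term with the second-to-last: vr·rr = vrrr, vrrr·vr = vrrrvr, …
Continuing: vrrrvrvrrrvrrrvrvrrrvrvrrr · vrrrvrvrrrvrrrvr gives term 8.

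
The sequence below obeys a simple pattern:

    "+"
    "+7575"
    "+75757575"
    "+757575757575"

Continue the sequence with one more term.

The strings grow by a fixed suffix 7575 each time.
Applying this once more to +757575757575:

+7575757575757575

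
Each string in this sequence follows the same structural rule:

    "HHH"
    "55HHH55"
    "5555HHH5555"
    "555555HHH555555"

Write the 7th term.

Every step adds 55 to the front and 55 to the end of the previous string.
From 555555HHH555555, 3 further steps: 555555HHH555555 → 55555555HHH55555555 → 5555555555HHH5555555555 → (answer).

555555555555HHH555555555555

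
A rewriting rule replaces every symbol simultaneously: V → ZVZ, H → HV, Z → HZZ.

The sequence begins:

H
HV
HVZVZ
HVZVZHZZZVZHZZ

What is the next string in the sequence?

HVZVZHZZZVZHZZHVHZZHZZHZZZVZHZZHVHZZHZZ

φ(HVZVZHZZZVZHZZ) expands symbol-by-symbol to HV ZVZ HZZ ZVZ HZZ HV HZZ HZZ HZZ ZVZ HZZ HV HZZ HZZ; joining the 14 pieces gives the next term.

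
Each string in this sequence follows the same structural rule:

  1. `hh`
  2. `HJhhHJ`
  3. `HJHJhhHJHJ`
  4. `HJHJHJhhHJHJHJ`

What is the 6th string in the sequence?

HJHJHJHJHJhhHJHJHJHJHJ

Every step adds HJ to the front and HJ to the end of the previous string.
From HJHJHJhhHJHJHJ, 2 further steps: HJHJHJhhHJHJHJ → HJHJHJHJhhHJHJHJHJ → (answer).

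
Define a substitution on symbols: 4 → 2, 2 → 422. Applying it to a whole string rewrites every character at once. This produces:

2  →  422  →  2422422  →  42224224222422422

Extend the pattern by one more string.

Applying the rule to each of the 17 symbols of 42224224222422422 gives the pieces 2 422 422 422 2 422 422 2 422 422 422 2 422 422 2 422 422, which concatenate to the answer.

24224224222422422242242242224224222422422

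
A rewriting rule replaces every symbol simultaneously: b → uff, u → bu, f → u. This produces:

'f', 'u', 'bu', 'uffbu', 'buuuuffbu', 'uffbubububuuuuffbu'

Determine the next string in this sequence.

buuuuffbuuffbuuffbuuffbubububuuuuffbu

Applying the rule to each of the 18 symbols of uffbubububuuuuffbu gives the pieces bu u u uff bu uff bu uff bu uff bu bu bu bu u u uff bu, which concatenate to the answer.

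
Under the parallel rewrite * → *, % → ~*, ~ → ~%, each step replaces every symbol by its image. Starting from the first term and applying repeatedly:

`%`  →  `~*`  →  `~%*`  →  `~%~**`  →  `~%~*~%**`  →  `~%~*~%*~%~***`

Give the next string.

~%~*~%*~%~**~%~*~%***

φ(~%~*~%*~%~***) expands symbol-by-symbol to ~% ~* ~% * ~% ~* * ~% ~* ~% * * *; joining the 13 pieces gives the next term.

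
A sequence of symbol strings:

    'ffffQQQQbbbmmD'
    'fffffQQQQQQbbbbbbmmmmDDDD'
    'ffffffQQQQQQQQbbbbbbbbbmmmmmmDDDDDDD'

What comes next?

fffffffQQQQQQQQQQbbbbbbbbbbbbmmmmmmmmDDDDDDDDDD

Each string has the form f^{n+3} Q^{2n+2} b^{3n} m^{2n} D^{3n-2} (n = 1, 2, …).
For the next term, n = 4, so the run lengths are 7, 10, 12, 8, 10.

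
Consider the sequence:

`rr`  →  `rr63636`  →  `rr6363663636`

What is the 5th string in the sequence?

rr63636636366363663636

Every step adds 63636 to the end: s(k+1) = s(k)·63636.
From rr6363663636, 2 further steps: rr6363663636 → rr636366363663636 → (answer).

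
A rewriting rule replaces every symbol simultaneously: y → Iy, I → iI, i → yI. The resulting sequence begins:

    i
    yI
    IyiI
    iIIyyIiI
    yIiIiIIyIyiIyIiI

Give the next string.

IyiIyIiIyIiIiIIyiIIyyIiIIyiIyIiI

Applying the rule to each of the 16 symbols of yIiIiIIyIyiIyIiI gives the pieces Iy iI yI iI yI iI iI Iy iI Iy yI iI Iy iI yI iI, which concatenate to the answer.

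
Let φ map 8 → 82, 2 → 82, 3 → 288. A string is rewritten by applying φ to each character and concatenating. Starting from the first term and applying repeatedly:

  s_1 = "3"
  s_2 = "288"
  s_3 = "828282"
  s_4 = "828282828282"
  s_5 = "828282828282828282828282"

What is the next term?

Replace each of the 24 characters of 828282828282828282828282 in place — 82 82 82 82 82 82 82 82 82 82 82 82 82 82 82 82 82 82 82 82 82 82 82 82 — and concatenate.

828282828282828282828282828282828282828282828282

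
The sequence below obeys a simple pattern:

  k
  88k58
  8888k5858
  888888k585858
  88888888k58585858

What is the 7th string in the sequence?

888888888888k585858585858

Each term wraps the previous one in 88 on the left and 58 on the right.
From 88888888k58585858, 2 further steps: 88888888k58585858 → 8888888888k5858585858 → (answer).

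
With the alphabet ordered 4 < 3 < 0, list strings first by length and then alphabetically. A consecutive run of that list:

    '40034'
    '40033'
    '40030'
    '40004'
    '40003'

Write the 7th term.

Advancing 2 positions from 40003 through 40003 → 40000 reaches term 7.

34444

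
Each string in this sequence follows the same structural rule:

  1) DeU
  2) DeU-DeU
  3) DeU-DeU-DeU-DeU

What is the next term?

DeU-DeU-DeU-DeU-DeU-DeU-DeU-DeU

Every step duplicates the string with '-' between the halves.
One more doubling of DeU-DeU-DeU-DeU gives the answer.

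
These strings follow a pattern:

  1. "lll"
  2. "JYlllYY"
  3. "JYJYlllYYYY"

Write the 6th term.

JYJYJYJYJYlllYYYYYYYYYY

Each term wraps the previous one in JY on the left and YY on the right.
From JYJYlllYYYY, 3 further steps: JYJYlllYYYY → JYJYJYlllYYYYYY → JYJYJYJYlllYYYYYYYY → (answer).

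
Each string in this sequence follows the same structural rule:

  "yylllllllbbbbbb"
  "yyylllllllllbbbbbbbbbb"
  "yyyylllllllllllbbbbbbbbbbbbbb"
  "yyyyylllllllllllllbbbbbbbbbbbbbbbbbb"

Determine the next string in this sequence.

The n-th term is n y's then 2n+3 l's then 4n-2 b's, where the shown terms are n = 2, 3, 4, 5.
For the next term, n = 6, so the run lengths are 6, 15, 22.

yyyyyylllllllllllllllbbbbbbbbbbbbbbbbbbbbbb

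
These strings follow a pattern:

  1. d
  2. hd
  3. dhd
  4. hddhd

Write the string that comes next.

dhdhddhd

This is a Fibonacci-style word recurrence s(k) = s(k−2)·s(k−1): e.g. d·hd = dhd.
The next term joins dhd and hddhd.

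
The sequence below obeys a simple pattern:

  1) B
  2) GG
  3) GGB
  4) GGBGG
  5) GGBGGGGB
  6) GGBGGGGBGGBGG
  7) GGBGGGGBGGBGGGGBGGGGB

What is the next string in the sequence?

Each term (from the third on) is the previous term followed by the one before it: term 3 = GG·B = GGB.
Continuing: GGBGGGGBGGBGGGGBGGGGB · GGBGGGGBGGBGG gives term 8.

GGBGGGGBGGBGGGGBGGGGBGGBGGGGBGGBGG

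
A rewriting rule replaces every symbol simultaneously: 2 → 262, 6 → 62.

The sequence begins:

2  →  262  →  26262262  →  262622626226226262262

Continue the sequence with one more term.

Applying the rule to each of the 21 symbols of 262622626226226262262 gives the pieces 262 62 262 62 262 262 62 262 62 262 262 62 262 262 62 262 62 262 262 62 262, which concatenate to the answer.

2626226262262262622626226226262262262622626226226262262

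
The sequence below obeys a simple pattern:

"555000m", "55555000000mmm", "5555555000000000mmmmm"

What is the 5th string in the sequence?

55555555555000000000000000mmmmmmmmm

Each string has the form 5^{2n+1} 0^{3n} m^{2n-1} (n = 1, 2, …).
For term 5, n = 5, so the run lengths are 11, 15, 9.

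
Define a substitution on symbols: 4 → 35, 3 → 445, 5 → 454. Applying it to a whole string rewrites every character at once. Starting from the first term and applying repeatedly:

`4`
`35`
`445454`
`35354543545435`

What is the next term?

44545444545435454354454543545435445454

φ(35354543545435) expands symbol-by-symbol to 445 454 445 454 35 454 35 445 454 35 454 35 445 454; joining the 14 pieces gives the next term.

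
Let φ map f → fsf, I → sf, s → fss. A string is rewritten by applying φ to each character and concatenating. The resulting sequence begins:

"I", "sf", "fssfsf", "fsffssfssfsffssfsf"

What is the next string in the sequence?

Rewriting the 18 symbols of fsffssfssfsffssfsf one by one yields fsf fss fsf fsf fss fss fsf fss fss fsf fss fsf fsf fss fss fsf fss fsf; concatenated:

fsffssfsffsffssfssfsffssfssfsffssfsffsffssfssfsffssfsf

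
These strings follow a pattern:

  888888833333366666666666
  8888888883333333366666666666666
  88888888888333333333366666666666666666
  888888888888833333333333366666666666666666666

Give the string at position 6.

Reading off run lengths: 8 runs 7, 9, 11, 13; 3 runs 6, 8, 10, 12; 6 runs 11, 14, 17, 20 — each is linear in n, where the shown terms are n = 3, 4, 5, 6.
Setting n = 8 gives 17, 16, 26 characters in each block.

88888888888888888333333333333333366666666666666666666666666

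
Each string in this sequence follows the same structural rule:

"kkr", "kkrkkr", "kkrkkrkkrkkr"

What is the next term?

Every step duplicates the string.
So the next term is two copies of kkrkkrkkrkkr.

kkrkkrkkrkkrkkrkkrkkrkkr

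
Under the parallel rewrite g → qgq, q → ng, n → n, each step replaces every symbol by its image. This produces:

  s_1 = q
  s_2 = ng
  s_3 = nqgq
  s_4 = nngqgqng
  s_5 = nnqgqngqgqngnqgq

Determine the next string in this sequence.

nnngqgqngnqgqngqgqngnqgqnngqgqng

Applying the rule to each of the 16 symbols of nnqgqngqgqngnqgq gives the pieces n n ng qgq ng n qgq ng qgq ng n qgq n ng qgq ng, which concatenate to the answer.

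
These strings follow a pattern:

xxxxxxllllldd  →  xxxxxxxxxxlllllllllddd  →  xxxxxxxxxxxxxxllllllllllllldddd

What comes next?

xxxxxxxxxxxxxxxxxxlllllllllllllllllddddd

Each string has the form x^{4n+2} l^{4n+1} d^{n+1} (n = 1, 2, …).
Setting n = 4 gives 18, 17, 5 characters in each block.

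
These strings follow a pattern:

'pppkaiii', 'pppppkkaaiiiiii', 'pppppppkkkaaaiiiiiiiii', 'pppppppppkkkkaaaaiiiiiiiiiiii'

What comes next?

Term n consists of 2n+1 p's, followed by n k's, followed by n a's, followed by 3n i's (n = 1, 2, …).
For the next term, n = 5, so the run lengths are 11, 5, 5, 15.

pppppppppppkkkkkaaaaaiiiiiiiiiiiiiii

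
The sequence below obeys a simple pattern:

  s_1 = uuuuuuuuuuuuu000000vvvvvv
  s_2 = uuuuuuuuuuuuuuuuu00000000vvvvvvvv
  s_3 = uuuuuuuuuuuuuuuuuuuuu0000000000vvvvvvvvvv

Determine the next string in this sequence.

uuuuuuuuuuuuuuuuuuuuuuuuu000000000000vvvvvvvvvvvv

Each string has the form u^{4n+1} 0^{2n} v^{2n}, where the shown terms are n = 3, 4, 5.
For the next term, n = 6, so the run lengths are 25, 12, 12.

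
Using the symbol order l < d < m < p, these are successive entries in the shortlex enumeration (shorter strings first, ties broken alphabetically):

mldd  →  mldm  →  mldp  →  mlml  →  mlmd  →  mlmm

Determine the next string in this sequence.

mlmp

The successor of mlmm increments the rightmost position that isn't already p and resets every position after it to l.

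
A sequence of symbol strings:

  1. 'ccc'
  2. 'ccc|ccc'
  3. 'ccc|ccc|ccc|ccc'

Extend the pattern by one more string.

s(k+1) = s(k)·|·s(k) — each term doubles the last with '|' between the halves.
So the next term is two copies of ccc|ccc|ccc|ccc with '|' between the halves.

ccc|ccc|ccc|ccc|ccc|ccc|ccc|ccc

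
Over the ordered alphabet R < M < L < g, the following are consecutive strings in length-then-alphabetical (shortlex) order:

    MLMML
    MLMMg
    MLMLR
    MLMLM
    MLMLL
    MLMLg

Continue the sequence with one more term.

Treat MLMLg as a base-4 numeral over the given alphabet and add one, carrying through any trailing g's.

MLMgR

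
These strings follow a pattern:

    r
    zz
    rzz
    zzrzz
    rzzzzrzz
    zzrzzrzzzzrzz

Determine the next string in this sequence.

This is a Fibonacci-style word recurrence s(k) = s(k−2)·s(k−1): e.g. r·zz = rzz.
The next term joins rzzzzrzz and zzrzzrzzzzrzz.

rzzzzrzzzzrzzrzzzzrzz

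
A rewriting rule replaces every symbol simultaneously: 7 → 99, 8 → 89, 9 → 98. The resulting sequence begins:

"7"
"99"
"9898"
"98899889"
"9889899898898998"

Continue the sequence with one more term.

Replace each of the 16 characters of 9889899898898998 in place — 98 89 89 98 89 98 98 89 98 89 89 98 89 98 98 89 — and concatenate.

98898998899898899889899889989889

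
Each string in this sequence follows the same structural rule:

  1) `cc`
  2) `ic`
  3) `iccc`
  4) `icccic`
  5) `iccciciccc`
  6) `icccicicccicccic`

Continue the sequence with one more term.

This is a Fibonacci-style word recurrence s(k) = s(k−1)·s(k−2): e.g. ic·cc = iccc.
So term 7 is icccicicccicccic·iccciciccc.

iccciciccciccciciccciciccc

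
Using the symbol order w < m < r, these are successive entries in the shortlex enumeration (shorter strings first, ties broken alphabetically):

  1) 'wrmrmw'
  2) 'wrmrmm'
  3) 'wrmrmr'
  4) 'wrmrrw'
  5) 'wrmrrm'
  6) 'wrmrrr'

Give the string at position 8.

Continuing the enumeration 2 steps past wrmrrr: wrmrrr → wrrwww → (answer).

wrrwwm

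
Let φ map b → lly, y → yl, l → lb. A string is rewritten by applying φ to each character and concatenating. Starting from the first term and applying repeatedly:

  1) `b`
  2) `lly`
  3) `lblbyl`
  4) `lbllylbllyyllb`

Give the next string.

Applying the rule to each of the 14 symbols of lbllylbllyyllb gives the pieces lb lly lb lb yl lb lly lb lb yl yl lb lb lly, which concatenate to the answer.

lbllylblbyllbllylblbylyllblblly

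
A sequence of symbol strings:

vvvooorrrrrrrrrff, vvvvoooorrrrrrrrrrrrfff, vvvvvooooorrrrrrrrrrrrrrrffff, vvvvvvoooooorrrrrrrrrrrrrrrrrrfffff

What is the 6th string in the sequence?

The n-th term is n v's then n o's then 3n r's then n-1 f's, where the shown terms are n = 3, 4, 5, 6.
For term 6, n = 8, so the run lengths are 8, 8, 24, 7.

vvvvvvvvoooooooorrrrrrrrrrrrrrrrrrrrrrrrfffffff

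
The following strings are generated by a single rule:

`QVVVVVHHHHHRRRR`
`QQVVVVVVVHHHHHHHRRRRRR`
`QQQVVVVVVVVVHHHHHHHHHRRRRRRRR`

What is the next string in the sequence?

Reading off run lengths: Q runs 1, 2, 3; V runs 5, 7, 9; H runs 5, 7, 9; R runs 4, 6, 8 — each is linear in n, where the shown terms are n = 2, 3, 4.
At n = 5 the blocks have lengths 4, 11, 11, 10.

QQQQVVVVVVVVVVVHHHHHHHHHHHRRRRRRRRRR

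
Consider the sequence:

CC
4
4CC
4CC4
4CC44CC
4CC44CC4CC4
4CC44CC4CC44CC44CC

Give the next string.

From term 3 onward, concatenate the last term with the second-to-last: 4·CC = 4CC, 4CC·4 = 4CC4, …
So term 8 is 4CC44CC4CC44CC44CC·4CC44CC4CC4.

4CC44CC4CC44CC44CC4CC44CC4CC4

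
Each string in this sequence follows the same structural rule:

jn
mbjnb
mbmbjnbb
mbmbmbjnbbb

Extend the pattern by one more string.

Each term wraps the previous one in mb on the left and b on the right.
One more step from mbmbmbjnbbb gives the answer.

mbmbmbmbjnbbbb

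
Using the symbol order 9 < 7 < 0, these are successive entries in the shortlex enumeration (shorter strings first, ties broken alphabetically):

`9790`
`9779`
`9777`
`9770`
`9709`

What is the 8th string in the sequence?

9099

Advancing 3 positions from 9709 through 9709 → 9707 → 9700 reaches term 8.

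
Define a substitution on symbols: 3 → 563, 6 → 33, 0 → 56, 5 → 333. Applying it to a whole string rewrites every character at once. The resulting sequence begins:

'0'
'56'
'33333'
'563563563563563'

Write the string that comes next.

3333356333333563333335633333356333333563

Applying the rule to each of the 15 symbols of 563563563563563 gives the pieces 333 33 563 333 33 563 333 33 563 333 33 563 333 33 563, which concatenate to the answer.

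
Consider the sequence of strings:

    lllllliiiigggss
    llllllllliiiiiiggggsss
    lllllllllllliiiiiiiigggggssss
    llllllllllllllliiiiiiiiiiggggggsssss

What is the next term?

lllllllllllllllllliiiiiiiiiiiigggggggssssss

Each string has the form l^{3n} i^{2n} g^{n+1} s^{n}, where the shown terms are n = 2, 3, 4, 5.
At n = 6 the blocks have lengths 18, 12, 7, 6.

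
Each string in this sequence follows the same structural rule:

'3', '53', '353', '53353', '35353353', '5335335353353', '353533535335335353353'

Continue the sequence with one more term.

From term 3 onward, concatenate the second-to-last term with the last: 3·53 = 353, 53·353 = 53353, …
So term 8 is 5335335353353·353533535335335353353.

5335335353353353533535335335353353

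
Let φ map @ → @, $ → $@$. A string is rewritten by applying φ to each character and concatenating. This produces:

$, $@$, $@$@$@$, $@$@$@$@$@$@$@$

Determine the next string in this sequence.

Applying the rule to each of the 15 symbols of $@$@$@$@$@$@$@$ gives the pieces $@$ @ $@$ @ $@$ @ $@$ @ $@$ @ $@$ @ $@$ @ $@$, which concatenate to the answer.

$@$@$@$@$@$@$@$@$@$@$@$@$@$@$@$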